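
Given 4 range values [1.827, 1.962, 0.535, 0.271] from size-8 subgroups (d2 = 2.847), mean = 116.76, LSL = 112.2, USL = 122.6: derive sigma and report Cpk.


R_bar = (1.827 + 1.962 + 0.535 + 0.271) / 4 = 1.14875
sigma = R_bar / d2 = 1.14875 / 2.847 = 0.40349491
Cp = (USL - LSL)/(6*sigma) = (122.6 - 112.2)/(6*0.40349491) = 4.2958
Cpu = (122.6 - 116.76)/(3*0.40349491) = 4.8245
Cpl = (116.76 - 112.2)/(3*0.40349491) = 3.7671
Cpk = min(Cpu, Cpl) = 3.7671

3.7671


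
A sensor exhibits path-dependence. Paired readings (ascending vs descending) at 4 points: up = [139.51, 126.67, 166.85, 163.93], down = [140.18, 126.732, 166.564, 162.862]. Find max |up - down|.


|139.51 - 140.18| = 0.6700
|126.67 - 126.732| = 0.0620
|166.85 - 166.564| = 0.2860
|163.93 - 162.862| = 1.0680
hysteresis = max(diffs) = 1.0680

1.0680


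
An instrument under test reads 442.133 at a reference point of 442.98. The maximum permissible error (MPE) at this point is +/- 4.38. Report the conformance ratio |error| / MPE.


e = indication - reference = 442.133 - 442.98 = -0.8470
|e| = 0.8470
ratio = |e| / MPE = 0.8470 / 4.38
ratio = 0.1934

0.1934


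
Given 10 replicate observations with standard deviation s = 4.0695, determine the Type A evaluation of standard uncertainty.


u_A = s / sqrt(n)
u_A = 4.0695 / sqrt(10)
u_A = 4.0695 / 3.1622777
u_A = 1.2869

1.2869


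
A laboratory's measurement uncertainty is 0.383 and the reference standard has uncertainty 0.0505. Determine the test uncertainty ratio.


TUR = u_lab / u_ref
= 0.383 / 0.0505
= 7.5842

7.5842


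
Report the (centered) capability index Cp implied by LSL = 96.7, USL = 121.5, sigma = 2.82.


Cp = (USL - LSL) / (6 * sigma)
= (121.5 - 96.7) / (6 * 2.82)
= 24.8000 / 16.9200
= 1.4657

1.4657


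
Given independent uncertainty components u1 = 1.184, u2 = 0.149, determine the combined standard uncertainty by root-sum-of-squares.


uc = sqrt(1.184^2 + 0.149^2)
uc = sqrt(1.424057)
uc = 1.1933

1.1933


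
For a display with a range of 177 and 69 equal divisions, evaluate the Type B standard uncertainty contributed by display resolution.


resolution = range / divisions
resolution = 177 / 69 = 2.5652174
u_res = resolution / (2*sqrt(3))
u_res = 2.5652174 / 3.4641016
u_res = 0.7405

0.7405


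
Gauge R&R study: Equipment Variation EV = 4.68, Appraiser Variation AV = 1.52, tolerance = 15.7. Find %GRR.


GRR = sqrt(EV^2 + AV^2) = sqrt(4.68^2 + 1.52^2) = 4.9206504
%GRR = GRR / tol * 100 = 4.9206504 / 15.7 * 100
%GRR = 31.3417

31.3417


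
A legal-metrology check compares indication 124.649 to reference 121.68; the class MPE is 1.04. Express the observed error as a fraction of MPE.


e = indication - reference = 124.649 - 121.68 = 2.9690
|e| = 2.9690
ratio = |e| / MPE = 2.9690 / 1.04
ratio = 2.8548

2.8548


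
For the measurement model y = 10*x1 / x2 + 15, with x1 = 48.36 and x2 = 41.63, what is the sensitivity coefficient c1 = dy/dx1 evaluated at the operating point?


y = 10*x1 / x2 + 15
dy/dx1 = 10/x2
Evaluate at x2 = 41.63: c1 = 10 / 41.63
c1 = 0.2402

0.2402


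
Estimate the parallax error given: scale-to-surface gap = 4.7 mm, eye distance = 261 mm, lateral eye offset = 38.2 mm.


error = h * offset / d
= 4.7 * 38.2 / 261
= 0.6879

0.6879


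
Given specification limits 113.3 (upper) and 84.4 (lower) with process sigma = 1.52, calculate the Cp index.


Cp = (USL - LSL) / (6 * sigma)
= (113.3 - 84.4) / (6 * 1.52)
= 28.9000 / 9.1200
= 3.1689

3.1689


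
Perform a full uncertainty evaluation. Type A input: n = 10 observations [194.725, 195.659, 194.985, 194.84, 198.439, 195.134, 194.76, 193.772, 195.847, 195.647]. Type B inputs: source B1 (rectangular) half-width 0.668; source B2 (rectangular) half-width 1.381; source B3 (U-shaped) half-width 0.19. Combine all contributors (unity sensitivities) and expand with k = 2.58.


mean = (194.725 + 195.659 + 194.985 + 194.84 + 198.439 + 195.134 + 194.76 + 193.772 + 195.847 + 195.647) / 10 = 195.3808
s = sqrt(sum((x - mean)^2)/(n-1)) = 1.2307145
u_A = s / sqrt(n) = 1.2307145 / sqrt(10) = 0.3891861
u_B1 = 0.668 / sqrt(3) = 0.38566998
u_B2 = 1.381 / sqrt(3) = 0.79732072
u_B3 = 0.19 / sqrt(2) = 0.13435029
uc = sqrt(0.3891861^2 + 0.38566998^2 + 0.79732072^2 + 0.13435029^2) = 0.97671771
U = k * uc = 2.58 * 0.97671771
U = 2.5199

2.5199


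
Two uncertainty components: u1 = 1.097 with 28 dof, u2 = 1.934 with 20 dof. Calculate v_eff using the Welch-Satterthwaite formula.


uc = sqrt(u1^2 + u2^2) = sqrt(1.097^2 + 1.934^2) = 2.2234579
v_eff = uc^4 / (u1^4/v1 + u2^4/v2)
= 2.2234579^4 / (1.097^4/28 + 1.934^4/20)
= 24.440813 / 0.75123434
v_eff = 32.5342

32.5342


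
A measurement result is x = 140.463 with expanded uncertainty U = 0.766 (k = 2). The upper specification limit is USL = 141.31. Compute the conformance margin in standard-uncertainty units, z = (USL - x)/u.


u = U / k = 0.766 / 2 = 0.383
margin = |USL - x| = |141.31 - 140.463| = 0.847
z = margin / u = 0.847 / 0.383
z = 2.2115

2.2115


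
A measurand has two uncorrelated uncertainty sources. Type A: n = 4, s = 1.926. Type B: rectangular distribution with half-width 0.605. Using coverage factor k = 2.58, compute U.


u_A = s / sqrt(n) = 1.926 / sqrt(4) = 0.963
u_B = half_width / sqrt(3) = 0.605 / sqrt(3) = 0.34929691
uc = sqrt(u_A^2 + u_B^2) = sqrt(0.963^2 + 0.34929691^2) = 1.0243912
U = k * uc = 2.58 * 1.0243912
U = 2.6429

2.6429


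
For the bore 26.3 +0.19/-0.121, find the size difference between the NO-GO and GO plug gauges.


GO = nominal - lower_tol (smallest hole = maximum material condition)
GO = 26.3 - 0.121 = 26.179
NO-GO = nominal + upper_tol (largest hole = least material condition)
NO-GO = 26.3 + 0.19 = 26.49
spread = NO-GO - GO = 26.49 - 26.179 = 0.3110

0.3110


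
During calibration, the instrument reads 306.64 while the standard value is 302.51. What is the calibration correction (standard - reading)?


Correction = standard - reading
= 302.51 - 306.64
= -4.1300

-4.1300


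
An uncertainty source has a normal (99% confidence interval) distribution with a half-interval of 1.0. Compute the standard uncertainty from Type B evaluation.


u_B = half_width / 2.576
u_B = 1.0 / 2.576
u_B = 0.3882

0.3882


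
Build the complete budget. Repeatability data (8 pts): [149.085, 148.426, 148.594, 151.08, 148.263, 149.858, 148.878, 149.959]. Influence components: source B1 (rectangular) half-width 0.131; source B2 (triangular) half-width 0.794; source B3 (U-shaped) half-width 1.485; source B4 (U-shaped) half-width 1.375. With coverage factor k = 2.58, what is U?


mean = (149.085 + 148.426 + 148.594 + 151.08 + 148.263 + 149.858 + 148.878 + 149.959) / 8 = 149.267875
s = sqrt(sum((x - mean)^2)/(n-1)) = 0.96123276
u_A = s / sqrt(n) = 0.96123276 / sqrt(8) = 0.3398471
u_B1 = 0.131 / sqrt(3) = 0.075632885
u_B2 = 0.794 / sqrt(6) = 0.32414914
u_B3 = 1.485 / sqrt(2) = 1.0500536
u_B4 = 1.375 / sqrt(2) = 0.97227182
uc = sqrt(0.3398471^2 + 0.075632885^2 + 0.32414914^2 + 1.0500536^2 + 0.97227182^2) = 1.5080498
U = k * uc = 2.58 * 1.5080498
U = 3.8908

3.8908


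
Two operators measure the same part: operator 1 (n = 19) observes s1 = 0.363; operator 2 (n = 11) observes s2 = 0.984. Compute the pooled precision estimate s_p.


s_p = sqrt(((n1-1)*s1^2 + (n2-1)*s2^2) / (n1+n2-2))
numerator = (19-1)*0.363^2 + (11-1)*0.984^2 = 2.371842 + 9.68256 = 12.054402
denominator = 19 + 11 - 2 = 28
s_p^2 = 12.054402 / 28 = 0.43051436
s_p = sqrt(0.43051436) = 0.6561

0.6561


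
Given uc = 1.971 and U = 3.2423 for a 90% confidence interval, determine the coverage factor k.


k = U / uc
k = 3.2423 / 1.971
k = 1.645

1.645


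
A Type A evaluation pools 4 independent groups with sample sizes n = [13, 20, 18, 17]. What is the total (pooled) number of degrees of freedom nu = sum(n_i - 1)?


nu = sum_i (n_i - 1)
nu = ((13 - 1) + (20 - 1) + (18 - 1) + (17 - 1))
nu = 12 + 19 + 17 + 16
nu = 64

64


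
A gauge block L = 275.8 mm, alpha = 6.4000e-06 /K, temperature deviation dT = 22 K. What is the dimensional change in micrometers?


dL = L * alpha * dT
= 275.8 * 6.4000e-06 * 22
= 0.0388326 mm
dL_um = 0.0388326 * 1000 = 38.8326 um

38.8326


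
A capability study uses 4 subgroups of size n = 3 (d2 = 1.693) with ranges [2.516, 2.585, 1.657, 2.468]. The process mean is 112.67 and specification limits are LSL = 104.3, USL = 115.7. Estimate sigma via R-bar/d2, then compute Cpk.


R_bar = (2.516 + 2.585 + 1.657 + 2.468) / 4 = 2.3065
sigma = R_bar / d2 = 2.3065 / 1.693 = 1.3623745
Cp = (USL - LSL)/(6*sigma) = (115.7 - 104.3)/(6*1.3623745) = 1.3946
Cpu = (115.7 - 112.67)/(3*1.3623745) = 0.7414
Cpl = (112.67 - 104.3)/(3*1.3623745) = 2.0479
Cpk = min(Cpu, Cpl) = 0.7414

0.7414


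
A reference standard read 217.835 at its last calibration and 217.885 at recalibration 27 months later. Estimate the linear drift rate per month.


rate = (v2 - v1) / months
= (217.885 - 217.835) / 27
= 0.0500 / 27
= 0.0019

0.0019


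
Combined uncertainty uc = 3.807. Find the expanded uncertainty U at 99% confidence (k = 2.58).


U = k * uc
U = 2.58 * 3.807
U = 9.8221

9.8221


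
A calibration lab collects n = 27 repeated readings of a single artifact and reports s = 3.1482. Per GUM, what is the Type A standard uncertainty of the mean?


u_A = s / sqrt(n)
u_A = 3.1482 / sqrt(27)
u_A = 3.1482 / 5.1961524
u_A = 0.6059

0.6059


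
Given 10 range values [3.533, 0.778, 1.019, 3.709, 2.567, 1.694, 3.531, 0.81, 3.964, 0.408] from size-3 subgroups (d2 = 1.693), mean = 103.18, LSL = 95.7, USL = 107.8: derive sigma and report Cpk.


R_bar = (3.533 + 0.778 + 1.019 + 3.709 + 2.567 + 1.694 + 3.531 + 0.81 + 3.964 + 0.408) / 10 = 2.2013
sigma = R_bar / d2 = 2.2013 / 1.693 = 1.3002363
Cp = (USL - LSL)/(6*sigma) = (107.8 - 95.7)/(6*1.3002363) = 1.5510
Cpu = (107.8 - 103.18)/(3*1.3002363) = 1.1844
Cpl = (103.18 - 95.7)/(3*1.3002363) = 1.9176
Cpk = min(Cpu, Cpl) = 1.1844

1.1844


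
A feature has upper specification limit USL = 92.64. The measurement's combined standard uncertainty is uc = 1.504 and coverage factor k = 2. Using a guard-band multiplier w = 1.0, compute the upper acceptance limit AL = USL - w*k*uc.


U = k * uc = 2 * 1.504 = 3.008
guard band g = w * U = 1.0 * 3.008 = 3.008
AL = USL - g = 92.64 - 3.008
AL = 89.6320

89.6320


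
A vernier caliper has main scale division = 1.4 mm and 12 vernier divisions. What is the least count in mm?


LC = MSD / n_div
= 1.4 / 12
= 0.1167

0.1167


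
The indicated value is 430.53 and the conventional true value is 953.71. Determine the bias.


Systematic error = measured - true
= 430.53 - 953.71
= -523.1800

-523.1800


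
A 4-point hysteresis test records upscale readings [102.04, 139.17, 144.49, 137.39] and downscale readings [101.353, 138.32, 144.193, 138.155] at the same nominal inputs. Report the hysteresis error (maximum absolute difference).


|102.04 - 101.353| = 0.6870
|139.17 - 138.32| = 0.8500
|144.49 - 144.193| = 0.2970
|137.39 - 138.155| = 0.7650
hysteresis = max(diffs) = 0.8500

0.8500


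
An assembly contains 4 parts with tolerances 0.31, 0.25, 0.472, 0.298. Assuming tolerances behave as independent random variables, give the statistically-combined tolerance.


RSS = sqrt(0.31^2 + 0.25^2 + 0.472^2 + 0.298^2)
= sqrt(0.470188)
= 0.6857

0.6857


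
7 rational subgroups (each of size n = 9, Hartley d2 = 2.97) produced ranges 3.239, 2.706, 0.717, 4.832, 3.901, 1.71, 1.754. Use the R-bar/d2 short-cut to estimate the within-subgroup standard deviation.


R_bar = (3.239 + 2.706 + 0.717 + 4.832 + 3.901 + 1.71 + 1.754) / 7
R_bar = 18.859 / 7 = 2.6941429
sigma_hat = R_bar / d2 = 2.6941429 / 2.97 = 0.9071

0.9071


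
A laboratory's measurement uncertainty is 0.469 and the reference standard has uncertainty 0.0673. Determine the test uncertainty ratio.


TUR = u_lab / u_ref
= 0.469 / 0.0673
= 6.9688

6.9688


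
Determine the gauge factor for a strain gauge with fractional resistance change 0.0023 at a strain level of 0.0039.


GF = (dR/R) / epsilon
= 0.0023 / 0.0039
= 0.5897

0.5897


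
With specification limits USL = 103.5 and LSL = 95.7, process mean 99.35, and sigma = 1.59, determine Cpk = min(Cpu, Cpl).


Cpu = (USL - mean) / (3*sigma) = (103.5 - 99.35) / (3*1.59) = 0.8700
Cpl = (mean - LSL) / (3*sigma) = (99.35 - 95.7) / (3*1.59) = 0.7652
Cpk = min(Cpu, Cpl) = 0.7652

0.7652


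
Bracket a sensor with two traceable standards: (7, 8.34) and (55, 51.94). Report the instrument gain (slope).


slope = (y2 - y1) / (x2 - x1)
= (51.94 - 8.34) / (55 - 7)
= 43.6000 / 48
= 0.9083

0.9083


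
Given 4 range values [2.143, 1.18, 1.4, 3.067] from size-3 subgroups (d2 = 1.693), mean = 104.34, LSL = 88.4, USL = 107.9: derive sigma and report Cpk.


R_bar = (2.143 + 1.18 + 1.4 + 3.067) / 4 = 1.9475
sigma = R_bar / d2 = 1.9475 / 1.693 = 1.1503249
Cp = (USL - LSL)/(6*sigma) = (107.9 - 88.4)/(6*1.1503249) = 2.8253
Cpu = (107.9 - 104.34)/(3*1.1503249) = 1.0316
Cpl = (104.34 - 88.4)/(3*1.1503249) = 4.6190
Cpk = min(Cpu, Cpl) = 1.0316

1.0316


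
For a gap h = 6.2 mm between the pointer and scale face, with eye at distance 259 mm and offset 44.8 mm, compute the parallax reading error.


error = h * offset / d
= 6.2 * 44.8 / 259
= 1.0724

1.0724


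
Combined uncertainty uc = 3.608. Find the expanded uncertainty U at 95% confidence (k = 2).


U = k * uc
U = 2 * 3.608
U = 7.2160

7.2160


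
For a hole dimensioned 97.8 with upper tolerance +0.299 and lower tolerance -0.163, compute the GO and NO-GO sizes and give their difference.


GO = nominal - lower_tol (smallest hole = maximum material condition)
GO = 97.8 - 0.163 = 97.637
NO-GO = nominal + upper_tol (largest hole = least material condition)
NO-GO = 97.8 + 0.299 = 98.099
spread = NO-GO - GO = 98.099 - 97.637 = 0.4620

0.4620


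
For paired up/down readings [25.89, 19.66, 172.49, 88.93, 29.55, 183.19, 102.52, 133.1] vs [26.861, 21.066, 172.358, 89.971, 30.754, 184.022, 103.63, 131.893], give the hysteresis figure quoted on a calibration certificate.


|25.89 - 26.861| = 0.9710
|19.66 - 21.066| = 1.4060
|172.49 - 172.358| = 0.1320
|88.93 - 89.971| = 1.0410
|29.55 - 30.754| = 1.2040
|183.19 - 184.022| = 0.8320
|102.52 - 103.63| = 1.1100
|133.1 - 131.893| = 1.2070
hysteresis = max(diffs) = 1.4060

1.4060


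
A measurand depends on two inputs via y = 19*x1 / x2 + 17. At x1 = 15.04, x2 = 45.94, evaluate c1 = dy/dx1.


y = 19*x1 / x2 + 17
dy/dx1 = 19/x2
Evaluate at x2 = 45.94: c1 = 19 / 45.94
c1 = 0.4136

0.4136


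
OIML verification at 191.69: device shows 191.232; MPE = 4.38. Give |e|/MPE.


e = indication - reference = 191.232 - 191.69 = -0.4580
|e| = 0.4580
ratio = |e| / MPE = 0.4580 / 4.38
ratio = 0.1046

0.1046


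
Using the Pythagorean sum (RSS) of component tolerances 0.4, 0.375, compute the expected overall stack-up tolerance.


RSS = sqrt(0.4^2 + 0.375^2)
= sqrt(0.300625)
= 0.5483

0.5483


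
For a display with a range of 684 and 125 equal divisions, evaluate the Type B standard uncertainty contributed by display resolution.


resolution = range / divisions
resolution = 684 / 125 = 5.472
u_res = resolution / (2*sqrt(3))
u_res = 5.472 / 3.4641016
u_res = 1.5796

1.5796


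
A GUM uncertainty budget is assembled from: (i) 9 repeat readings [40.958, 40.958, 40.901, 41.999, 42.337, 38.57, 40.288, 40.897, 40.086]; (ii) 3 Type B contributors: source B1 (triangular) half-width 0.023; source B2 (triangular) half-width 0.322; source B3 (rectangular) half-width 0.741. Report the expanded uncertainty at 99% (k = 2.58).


mean = (40.958 + 40.958 + 40.901 + 41.999 + 42.337 + 38.57 + 40.288 + 40.897 + 40.086) / 9 = 40.77711111
s = sqrt(sum((x - mean)^2)/(n-1)) = 1.0959946
u_A = s / sqrt(n) = 1.0959946 / sqrt(9) = 0.36533153
u_B1 = 0.023 / sqrt(6) = 0.0093897107
u_B2 = 0.322 / sqrt(6) = 0.13145595
u_B3 = 0.741 / sqrt(3) = 0.42781655
uc = sqrt(0.36533153^2 + 0.0093897107^2 + 0.13145595^2 + 0.42781655^2) = 0.57780876
U = k * uc = 2.58 * 0.57780876
U = 1.4907

1.4907


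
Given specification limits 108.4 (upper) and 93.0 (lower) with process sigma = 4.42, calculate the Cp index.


Cp = (USL - LSL) / (6 * sigma)
= (108.4 - 93.0) / (6 * 4.42)
= 15.4000 / 26.5200
= 0.5807

0.5807


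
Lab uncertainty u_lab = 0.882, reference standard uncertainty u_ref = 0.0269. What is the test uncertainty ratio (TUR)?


TUR = u_lab / u_ref
= 0.882 / 0.0269
= 32.7881

32.7881


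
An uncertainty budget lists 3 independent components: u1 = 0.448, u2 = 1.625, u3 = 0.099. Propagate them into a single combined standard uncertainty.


uc = sqrt(0.448^2 + 1.625^2 + 0.099^2)
uc = sqrt(2.85113)
uc = 1.6885

1.6885


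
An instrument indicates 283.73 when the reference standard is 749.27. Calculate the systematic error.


Systematic error = measured - true
= 283.73 - 749.27
= -465.5400

-465.5400


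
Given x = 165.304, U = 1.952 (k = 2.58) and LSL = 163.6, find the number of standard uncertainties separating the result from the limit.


u = U / k = 1.952 / 2.58 = 0.75658915
margin = |LSL - x| = |163.6 - 165.304| = 1.704
z = margin / u = 1.704 / 0.75658915
z = 2.2522

2.2522


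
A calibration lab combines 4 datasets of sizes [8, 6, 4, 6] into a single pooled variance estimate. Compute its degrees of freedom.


nu = sum_i (n_i - 1)
nu = ((8 - 1) + (6 - 1) + (4 - 1) + (6 - 1))
nu = 7 + 5 + 3 + 5
nu = 20

20


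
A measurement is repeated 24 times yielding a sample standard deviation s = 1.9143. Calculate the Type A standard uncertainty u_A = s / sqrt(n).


u_A = s / sqrt(n)
u_A = 1.9143 / sqrt(24)
u_A = 1.9143 / 4.8989795
u_A = 0.3908

0.3908


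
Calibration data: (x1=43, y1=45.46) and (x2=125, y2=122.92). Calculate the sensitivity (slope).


slope = (y2 - y1) / (x2 - x1)
= (122.92 - 45.46) / (125 - 43)
= 77.4600 / 82
= 0.9446

0.9446


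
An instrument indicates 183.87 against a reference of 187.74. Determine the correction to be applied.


Correction = standard - reading
= 187.74 - 183.87
= 3.8700

3.8700


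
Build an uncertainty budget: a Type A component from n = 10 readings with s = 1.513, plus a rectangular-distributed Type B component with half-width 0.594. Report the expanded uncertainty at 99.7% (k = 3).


u_A = s / sqrt(n) = 1.513 / sqrt(10) = 0.47845261
u_B = half_width / sqrt(3) = 0.594 / sqrt(3) = 0.34294606
uc = sqrt(u_A^2 + u_B^2) = sqrt(0.47845261^2 + 0.34294606^2) = 0.58866705
U = k * uc = 3 * 0.58866705
U = 1.7660

1.7660


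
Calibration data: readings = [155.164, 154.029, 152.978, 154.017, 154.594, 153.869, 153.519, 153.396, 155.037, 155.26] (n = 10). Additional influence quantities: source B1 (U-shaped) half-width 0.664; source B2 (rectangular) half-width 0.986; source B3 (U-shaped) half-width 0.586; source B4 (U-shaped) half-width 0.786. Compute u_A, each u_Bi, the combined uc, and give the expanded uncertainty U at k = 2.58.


mean = (155.164 + 154.029 + 152.978 + 154.017 + 154.594 + 153.869 + 153.519 + 153.396 + 155.037 + 155.26) / 10 = 154.1863
s = sqrt(sum((x - mean)^2)/(n-1)) = 0.79460515
u_A = s / sqrt(n) = 0.79460515 / sqrt(10) = 0.25127621
u_B1 = 0.664 / sqrt(2) = 0.4695189
u_B2 = 0.986 / sqrt(3) = 0.56926737
u_B3 = 0.586 / sqrt(2) = 0.41436457
u_B4 = 0.786 / sqrt(2) = 0.55578593
uc = sqrt(0.25127621^2 + 0.4695189^2 + 0.56926737^2 + 0.41436457^2 + 0.55578593^2) = 1.0431918
U = k * uc = 2.58 * 1.0431918
U = 2.6914

2.6914


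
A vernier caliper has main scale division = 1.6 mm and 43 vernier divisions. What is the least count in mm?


LC = MSD / n_div
= 1.6 / 43
= 0.0372

0.0372


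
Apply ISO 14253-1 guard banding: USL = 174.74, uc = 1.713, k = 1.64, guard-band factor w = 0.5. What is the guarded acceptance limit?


U = k * uc = 1.64 * 1.713 = 2.80932
guard band g = w * U = 0.5 * 2.80932 = 1.40466
AL = USL - g = 174.74 - 1.40466
AL = 173.3353

173.3353


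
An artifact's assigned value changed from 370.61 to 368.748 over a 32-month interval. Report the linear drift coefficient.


rate = (v2 - v1) / months
= (368.748 - 370.61) / 32
= -1.8620 / 32
= -0.0582

-0.0582


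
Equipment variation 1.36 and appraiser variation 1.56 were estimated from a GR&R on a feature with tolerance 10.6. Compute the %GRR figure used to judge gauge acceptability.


GRR = sqrt(EV^2 + AV^2) = sqrt(1.36^2 + 1.56^2) = 2.0695893
%GRR = GRR / tol * 100 = 2.0695893 / 10.6 * 100
%GRR = 19.5244

19.5244


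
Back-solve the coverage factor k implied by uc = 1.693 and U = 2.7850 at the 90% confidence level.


k = U / uc
k = 2.7850 / 1.693
k = 1.645

1.645


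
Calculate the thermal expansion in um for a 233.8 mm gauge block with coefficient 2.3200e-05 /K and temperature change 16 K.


dL = L * alpha * dT
= 233.8 * 2.3200e-05 * 16
= 0.0867866 mm
dL_um = 0.0867866 * 1000 = 86.7866 um

86.7866


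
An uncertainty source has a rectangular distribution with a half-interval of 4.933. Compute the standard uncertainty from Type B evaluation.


u_B = half_width / sqrt(3)
u_B = 4.933 / 1.7320508
u_B = 2.8481

2.8481


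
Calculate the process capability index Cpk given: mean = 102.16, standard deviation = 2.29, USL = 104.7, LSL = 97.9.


Cpu = (USL - mean) / (3*sigma) = (104.7 - 102.16) / (3*2.29) = 0.3697
Cpl = (mean - LSL) / (3*sigma) = (102.16 - 97.9) / (3*2.29) = 0.6201
Cpk = min(Cpu, Cpl) = 0.3697

0.3697


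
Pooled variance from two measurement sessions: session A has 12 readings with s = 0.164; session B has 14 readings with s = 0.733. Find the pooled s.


s_p = sqrt(((n1-1)*s1^2 + (n2-1)*s2^2) / (n1+n2-2))
numerator = (12-1)*0.164^2 + (14-1)*0.733^2 = 0.295856 + 6.984757 = 7.280613
denominator = 12 + 14 - 2 = 24
s_p^2 = 7.280613 / 24 = 0.30335887
s_p = sqrt(0.30335887) = 0.5508

0.5508


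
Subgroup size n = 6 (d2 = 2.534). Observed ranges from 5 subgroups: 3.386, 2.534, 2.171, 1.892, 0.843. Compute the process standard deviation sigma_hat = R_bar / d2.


R_bar = (3.386 + 2.534 + 2.171 + 1.892 + 0.843) / 5
R_bar = 10.826 / 5 = 2.1652
sigma_hat = R_bar / d2 = 2.1652 / 2.534 = 0.8545

0.8545


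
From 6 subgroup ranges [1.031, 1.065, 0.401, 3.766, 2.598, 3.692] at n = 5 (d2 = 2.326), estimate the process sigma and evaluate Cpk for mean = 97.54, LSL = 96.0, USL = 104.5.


R_bar = (1.031 + 1.065 + 0.401 + 3.766 + 2.598 + 3.692) / 6 = 2.0921667
sigma = R_bar / d2 = 2.0921667 / 2.326 = 0.89946978
Cp = (USL - LSL)/(6*sigma) = (104.5 - 96.0)/(6*0.89946978) = 1.5750
Cpu = (104.5 - 97.54)/(3*0.89946978) = 2.5793
Cpl = (97.54 - 96.0)/(3*0.89946978) = 0.5707
Cpk = min(Cpu, Cpl) = 0.5707

0.5707


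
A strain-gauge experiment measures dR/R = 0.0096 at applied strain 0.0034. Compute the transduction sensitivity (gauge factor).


GF = (dR/R) / epsilon
= 0.0096 / 0.0034
= 2.8235

2.8235


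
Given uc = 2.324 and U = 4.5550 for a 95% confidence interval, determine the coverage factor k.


k = U / uc
k = 4.5550 / 2.324
k = 1.96

1.96


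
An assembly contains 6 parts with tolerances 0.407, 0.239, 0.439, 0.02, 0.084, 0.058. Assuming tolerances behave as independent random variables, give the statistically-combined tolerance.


RSS = sqrt(0.407^2 + 0.239^2 + 0.439^2 + 0.02^2 + 0.084^2 + 0.058^2)
= sqrt(0.426311)
= 0.6529

0.6529


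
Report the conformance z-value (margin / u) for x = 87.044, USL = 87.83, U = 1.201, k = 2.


u = U / k = 1.201 / 2 = 0.6005
margin = |USL - x| = |87.83 - 87.044| = 0.786
z = margin / u = 0.786 / 0.6005
z = 1.3089

1.3089


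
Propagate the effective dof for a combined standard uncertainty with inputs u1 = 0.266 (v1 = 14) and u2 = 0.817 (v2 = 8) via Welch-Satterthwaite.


uc = sqrt(u1^2 + u2^2) = sqrt(0.266^2 + 0.817^2) = 0.85921185
v_eff = uc^4 / (u1^4/v1 + u2^4/v2)
= 0.85921185^4 / (0.266^4/14 + 0.817^4/8)
= 0.54500568 / 0.056050296
v_eff = 9.7235

9.7235


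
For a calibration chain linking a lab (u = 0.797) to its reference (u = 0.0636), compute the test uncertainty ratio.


TUR = u_lab / u_ref
= 0.797 / 0.0636
= 12.5314

12.5314


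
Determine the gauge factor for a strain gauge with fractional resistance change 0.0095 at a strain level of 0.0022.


GF = (dR/R) / epsilon
= 0.0095 / 0.0022
= 4.3182

4.3182


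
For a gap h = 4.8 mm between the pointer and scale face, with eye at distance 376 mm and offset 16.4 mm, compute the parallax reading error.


error = h * offset / d
= 4.8 * 16.4 / 376
= 0.2094

0.2094


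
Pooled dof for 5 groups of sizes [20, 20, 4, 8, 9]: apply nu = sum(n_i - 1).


nu = sum_i (n_i - 1)
nu = ((20 - 1) + (20 - 1) + (4 - 1) + (8 - 1) + (9 - 1))
nu = 19 + 19 + 3 + 7 + 8
nu = 56

56


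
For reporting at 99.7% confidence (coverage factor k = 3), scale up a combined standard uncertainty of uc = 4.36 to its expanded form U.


U = k * uc
U = 3 * 4.36
U = 13.0800

13.0800


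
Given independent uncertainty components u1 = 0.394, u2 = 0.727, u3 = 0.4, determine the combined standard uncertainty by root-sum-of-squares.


uc = sqrt(0.394^2 + 0.727^2 + 0.4^2)
uc = sqrt(0.843765)
uc = 0.9186

0.9186


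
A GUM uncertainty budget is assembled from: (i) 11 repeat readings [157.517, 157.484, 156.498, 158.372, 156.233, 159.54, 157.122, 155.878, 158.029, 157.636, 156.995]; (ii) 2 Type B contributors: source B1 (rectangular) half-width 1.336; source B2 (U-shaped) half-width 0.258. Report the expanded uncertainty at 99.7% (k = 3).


mean = (157.517 + 157.484 + 156.498 + 158.372 + 156.233 + 159.54 + 157.122 + 155.878 + 158.029 + 157.636 + 156.995) / 11 = 157.3912727
s = sqrt(sum((x - mean)^2)/(n-1)) = 1.0358047
u_A = s / sqrt(n) = 1.0358047 / sqrt(11) = 0.31230687
u_B1 = 1.336 / sqrt(3) = 0.77133996
u_B2 = 0.258 / sqrt(2) = 0.18243355
uc = sqrt(0.31230687^2 + 0.77133996^2 + 0.18243355^2) = 0.85192894
U = k * uc = 3 * 0.85192894
U = 2.5558

2.5558


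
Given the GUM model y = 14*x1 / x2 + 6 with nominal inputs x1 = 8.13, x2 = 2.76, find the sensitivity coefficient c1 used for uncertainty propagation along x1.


y = 14*x1 / x2 + 6
dy/dx1 = 14/x2
Evaluate at x2 = 2.76: c1 = 14 / 2.76
c1 = 5.0725

5.0725


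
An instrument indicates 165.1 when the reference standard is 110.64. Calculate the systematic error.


Systematic error = measured - true
= 165.1 - 110.64
= 54.4600

54.4600


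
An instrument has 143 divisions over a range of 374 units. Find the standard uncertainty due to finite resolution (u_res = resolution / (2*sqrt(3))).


resolution = range / divisions
resolution = 374 / 143 = 2.6153846
u_res = resolution / (2*sqrt(3))
u_res = 2.6153846 / 3.4641016
u_res = 0.7550

0.7550


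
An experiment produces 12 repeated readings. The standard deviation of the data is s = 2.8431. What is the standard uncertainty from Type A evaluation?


u_A = s / sqrt(n)
u_A = 2.8431 / sqrt(12)
u_A = 2.8431 / 3.4641016
u_A = 0.8207

0.8207


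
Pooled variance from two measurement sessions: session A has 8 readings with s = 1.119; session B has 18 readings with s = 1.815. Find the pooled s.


s_p = sqrt(((n1-1)*s1^2 + (n2-1)*s2^2) / (n1+n2-2))
numerator = (8-1)*1.119^2 + (18-1)*1.815^2 = 8.765127 + 56.001825 = 64.766952
denominator = 8 + 18 - 2 = 24
s_p^2 = 64.766952 / 24 = 2.698623
s_p = sqrt(2.698623) = 1.6427

1.6427


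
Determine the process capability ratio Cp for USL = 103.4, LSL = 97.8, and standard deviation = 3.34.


Cp = (USL - LSL) / (6 * sigma)
= (103.4 - 97.8) / (6 * 3.34)
= 5.6000 / 20.0400
= 0.2794

0.2794


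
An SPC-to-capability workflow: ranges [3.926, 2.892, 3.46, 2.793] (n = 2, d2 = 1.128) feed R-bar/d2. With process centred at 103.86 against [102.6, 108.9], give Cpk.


R_bar = (3.926 + 2.892 + 3.46 + 2.793) / 4 = 3.26775
sigma = R_bar / d2 = 3.26775 / 1.128 = 2.8969415
Cp = (USL - LSL)/(6*sigma) = (108.9 - 102.6)/(6*2.8969415) = 0.3625
Cpu = (108.9 - 103.86)/(3*2.8969415) = 0.5799
Cpl = (103.86 - 102.6)/(3*2.8969415) = 0.1450
Cpk = min(Cpu, Cpl) = 0.1450

0.1450


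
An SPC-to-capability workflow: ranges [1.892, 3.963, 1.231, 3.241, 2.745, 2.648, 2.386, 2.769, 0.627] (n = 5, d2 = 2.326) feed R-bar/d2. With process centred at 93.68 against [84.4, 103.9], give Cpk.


R_bar = (1.892 + 3.963 + 1.231 + 3.241 + 2.745 + 2.648 + 2.386 + 2.769 + 0.627) / 9 = 2.3891111
sigma = R_bar / d2 = 2.3891111 / 2.326 = 1.0271329
Cp = (USL - LSL)/(6*sigma) = (103.9 - 84.4)/(6*1.0271329) = 3.1641
Cpu = (103.9 - 93.68)/(3*1.0271329) = 3.3167
Cpl = (93.68 - 84.4)/(3*1.0271329) = 3.0116
Cpk = min(Cpu, Cpl) = 3.0116

3.0116


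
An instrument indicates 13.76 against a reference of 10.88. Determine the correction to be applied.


Correction = standard - reading
= 10.88 - 13.76
= -2.8800

-2.8800


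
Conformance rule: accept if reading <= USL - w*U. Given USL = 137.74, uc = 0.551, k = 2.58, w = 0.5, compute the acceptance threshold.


U = k * uc = 2.58 * 0.551 = 1.42158
guard band g = w * U = 0.5 * 1.42158 = 0.71079
AL = USL - g = 137.74 - 0.71079
AL = 137.0292

137.0292


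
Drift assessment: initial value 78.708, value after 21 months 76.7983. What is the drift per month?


rate = (v2 - v1) / months
= (76.7983 - 78.708) / 21
= -1.9097 / 21
= -0.0909

-0.0909


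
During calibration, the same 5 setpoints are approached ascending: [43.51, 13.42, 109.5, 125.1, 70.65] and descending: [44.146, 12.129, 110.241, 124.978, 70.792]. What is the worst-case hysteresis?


|43.51 - 44.146| = 0.6360
|13.42 - 12.129| = 1.2910
|109.5 - 110.241| = 0.7410
|125.1 - 124.978| = 0.1220
|70.65 - 70.792| = 0.1420
hysteresis = max(diffs) = 1.2910

1.2910


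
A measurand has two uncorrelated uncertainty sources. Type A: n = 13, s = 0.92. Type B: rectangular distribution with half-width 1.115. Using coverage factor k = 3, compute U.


u_A = s / sqrt(n) = 0.92 / sqrt(13) = 0.25516209
u_B = half_width / sqrt(3) = 1.115 / sqrt(3) = 0.64374555
uc = sqrt(u_A^2 + u_B^2) = sqrt(0.25516209^2 + 0.64374555^2) = 0.69247096
U = k * uc = 3 * 0.69247096
U = 2.0774

2.0774


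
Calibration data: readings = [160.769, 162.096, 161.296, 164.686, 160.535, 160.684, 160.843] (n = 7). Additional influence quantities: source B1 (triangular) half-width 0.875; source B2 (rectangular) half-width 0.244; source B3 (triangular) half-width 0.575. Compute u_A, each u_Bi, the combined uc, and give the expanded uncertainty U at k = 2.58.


mean = (160.769 + 162.096 + 161.296 + 164.686 + 160.535 + 160.684 + 160.843) / 7 = 161.5584286
s = sqrt(sum((x - mean)^2)/(n-1)) = 1.476856
u_A = s / sqrt(n) = 1.476856 / sqrt(7) = 0.5581991
u_B1 = 0.875 / sqrt(6) = 0.35721725
u_B2 = 0.244 / sqrt(3) = 0.14087347
u_B3 = 0.575 / sqrt(6) = 0.23474277
uc = sqrt(0.5581991^2 + 0.35721725^2 + 0.14087347^2 + 0.23474277^2) = 0.7170355
U = k * uc = 2.58 * 0.7170355
U = 1.8500

1.8500


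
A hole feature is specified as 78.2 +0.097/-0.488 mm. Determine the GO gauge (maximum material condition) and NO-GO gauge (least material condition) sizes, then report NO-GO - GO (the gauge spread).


GO = nominal - lower_tol (smallest hole = maximum material condition)
GO = 78.2 - 0.488 = 77.712
NO-GO = nominal + upper_tol (largest hole = least material condition)
NO-GO = 78.2 + 0.097 = 78.297
spread = NO-GO - GO = 78.297 - 77.712 = 0.5850

0.5850


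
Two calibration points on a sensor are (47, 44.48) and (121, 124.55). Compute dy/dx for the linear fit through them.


slope = (y2 - y1) / (x2 - x1)
= (124.55 - 44.48) / (121 - 47)
= 80.0700 / 74
= 1.0820

1.0820


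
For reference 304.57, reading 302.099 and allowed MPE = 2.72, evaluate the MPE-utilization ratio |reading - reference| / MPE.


e = indication - reference = 302.099 - 304.57 = -2.4710
|e| = 2.4710
ratio = |e| / MPE = 2.4710 / 2.72
ratio = 0.9085

0.9085


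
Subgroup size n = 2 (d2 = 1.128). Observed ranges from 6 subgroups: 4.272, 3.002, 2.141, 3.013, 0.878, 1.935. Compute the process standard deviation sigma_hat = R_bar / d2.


R_bar = (4.272 + 3.002 + 2.141 + 3.013 + 0.878 + 1.935) / 6
R_bar = 15.241 / 6 = 2.5401667
sigma_hat = R_bar / d2 = 2.5401667 / 1.128 = 2.2519

2.2519


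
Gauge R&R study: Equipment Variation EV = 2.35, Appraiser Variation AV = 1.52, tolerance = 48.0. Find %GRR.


GRR = sqrt(EV^2 + AV^2) = sqrt(2.35^2 + 1.52^2) = 2.7987319
%GRR = GRR / tol * 100 = 2.7987319 / 48.0 * 100
%GRR = 5.8307

5.8307


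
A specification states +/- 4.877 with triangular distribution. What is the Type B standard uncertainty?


u_B = half_width / sqrt(6)
u_B = 4.877 / 2.4494897
u_B = 1.9910

1.9910


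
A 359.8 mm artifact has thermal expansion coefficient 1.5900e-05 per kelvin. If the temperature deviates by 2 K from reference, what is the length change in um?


dL = L * alpha * dT
= 359.8 * 1.5900e-05 * 2
= 0.0114416 mm
dL_um = 0.0114416 * 1000 = 11.4416 um

11.4416


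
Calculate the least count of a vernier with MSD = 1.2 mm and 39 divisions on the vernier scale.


LC = MSD / n_div
= 1.2 / 39
= 0.0308

0.0308


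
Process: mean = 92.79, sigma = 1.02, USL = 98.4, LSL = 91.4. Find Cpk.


Cpu = (USL - mean) / (3*sigma) = (98.4 - 92.79) / (3*1.02) = 1.8333
Cpl = (mean - LSL) / (3*sigma) = (92.79 - 91.4) / (3*1.02) = 0.4542
Cpk = min(Cpu, Cpl) = 0.4542

0.4542


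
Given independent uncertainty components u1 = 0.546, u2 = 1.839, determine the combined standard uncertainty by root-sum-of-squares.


uc = sqrt(0.546^2 + 1.839^2)
uc = sqrt(3.680037)
uc = 1.9183

1.9183


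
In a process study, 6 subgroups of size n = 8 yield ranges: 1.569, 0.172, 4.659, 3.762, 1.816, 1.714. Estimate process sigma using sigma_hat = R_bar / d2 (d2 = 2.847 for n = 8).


R_bar = (1.569 + 0.172 + 4.659 + 3.762 + 1.816 + 1.714) / 6
R_bar = 13.692 / 6 = 2.282
sigma_hat = R_bar / d2 = 2.282 / 2.847 = 0.8015

0.8015


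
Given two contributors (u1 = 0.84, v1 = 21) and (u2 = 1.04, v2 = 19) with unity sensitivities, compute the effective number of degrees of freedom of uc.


uc = sqrt(u1^2 + u2^2) = sqrt(0.84^2 + 1.04^2) = 1.336862
v_eff = uc^4 / (u1^4/v1 + u2^4/v2)
= 1.336862^4 / (0.84^4/21 + 1.04^4/19)
= 3.1940839 / 0.085279663
v_eff = 37.4542

37.4542


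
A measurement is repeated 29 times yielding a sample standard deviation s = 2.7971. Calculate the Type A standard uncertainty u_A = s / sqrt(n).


u_A = s / sqrt(n)
u_A = 2.7971 / sqrt(29)
u_A = 2.7971 / 5.3851648
u_A = 0.5194

0.5194


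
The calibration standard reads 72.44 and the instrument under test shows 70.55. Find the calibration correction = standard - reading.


Correction = standard - reading
= 72.44 - 70.55
= 1.8900

1.8900


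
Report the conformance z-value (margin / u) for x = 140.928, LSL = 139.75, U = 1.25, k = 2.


u = U / k = 1.25 / 2 = 0.625
margin = |LSL - x| = |139.75 - 140.928| = 1.178
z = margin / u = 1.178 / 0.625
z = 1.8848

1.8848


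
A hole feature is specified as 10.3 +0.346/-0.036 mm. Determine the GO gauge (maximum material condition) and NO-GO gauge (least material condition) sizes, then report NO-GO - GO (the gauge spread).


GO = nominal - lower_tol (smallest hole = maximum material condition)
GO = 10.3 - 0.036 = 10.264
NO-GO = nominal + upper_tol (largest hole = least material condition)
NO-GO = 10.3 + 0.346 = 10.646
spread = NO-GO - GO = 10.646 - 10.264 = 0.3820

0.3820


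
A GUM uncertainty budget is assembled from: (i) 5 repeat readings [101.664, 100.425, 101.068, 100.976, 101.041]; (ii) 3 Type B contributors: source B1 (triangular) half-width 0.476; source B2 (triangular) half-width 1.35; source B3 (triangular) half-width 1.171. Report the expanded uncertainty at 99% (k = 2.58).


mean = (101.664 + 100.425 + 101.068 + 100.976 + 101.041) / 5 = 101.0348
s = sqrt(sum((x - mean)^2)/(n-1)) = 0.43941632
u_A = s / sqrt(n) = 0.43941632 / sqrt(5) = 0.19651295
u_B1 = 0.476 / sqrt(6) = 0.19432619
u_B2 = 1.35 / sqrt(6) = 0.55113519
u_B3 = 1.171 / sqrt(6) = 0.47805875
uc = sqrt(0.19651295^2 + 0.19432619^2 + 0.55113519^2 + 0.47805875^2) = 0.78017317
U = k * uc = 2.58 * 0.78017317
U = 2.0128

2.0128


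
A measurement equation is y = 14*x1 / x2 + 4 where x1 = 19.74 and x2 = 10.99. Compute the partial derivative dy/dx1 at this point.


y = 14*x1 / x2 + 4
dy/dx1 = 14/x2
Evaluate at x2 = 10.99: c1 = 14 / 10.99
c1 = 1.2739

1.2739


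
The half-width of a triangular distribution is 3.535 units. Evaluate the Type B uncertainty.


u_B = half_width / sqrt(6)
u_B = 3.535 / 2.4494897
u_B = 1.4432

1.4432


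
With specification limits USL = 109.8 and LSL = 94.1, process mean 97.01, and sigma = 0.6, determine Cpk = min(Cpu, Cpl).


Cpu = (USL - mean) / (3*sigma) = (109.8 - 97.01) / (3*0.6) = 7.1056
Cpl = (mean - LSL) / (3*sigma) = (97.01 - 94.1) / (3*0.6) = 1.6167
Cpk = min(Cpu, Cpl) = 1.6167

1.6167


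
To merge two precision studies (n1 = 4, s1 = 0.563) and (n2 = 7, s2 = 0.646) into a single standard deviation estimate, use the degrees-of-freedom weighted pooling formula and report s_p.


s_p = sqrt(((n1-1)*s1^2 + (n2-1)*s2^2) / (n1+n2-2))
numerator = (4-1)*0.563^2 + (7-1)*0.646^2 = 0.950907 + 2.503896 = 3.454803
denominator = 4 + 7 - 2 = 9
s_p^2 = 3.454803 / 9 = 0.383867
s_p = sqrt(0.383867) = 0.6196

0.6196


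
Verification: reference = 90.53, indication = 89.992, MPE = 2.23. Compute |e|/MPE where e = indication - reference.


e = indication - reference = 89.992 - 90.53 = -0.5380
|e| = 0.5380
ratio = |e| / MPE = 0.5380 / 2.23
ratio = 0.2413

0.2413


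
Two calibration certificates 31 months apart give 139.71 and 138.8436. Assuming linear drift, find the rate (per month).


rate = (v2 - v1) / months
= (138.8436 - 139.71) / 31
= -0.8664 / 31
= -0.0279

-0.0279


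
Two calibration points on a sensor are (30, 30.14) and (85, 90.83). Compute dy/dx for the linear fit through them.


slope = (y2 - y1) / (x2 - x1)
= (90.83 - 30.14) / (85 - 30)
= 60.6900 / 55
= 1.1035

1.1035


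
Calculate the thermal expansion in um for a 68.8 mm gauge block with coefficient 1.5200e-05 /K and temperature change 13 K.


dL = L * alpha * dT
= 68.8 * 1.5200e-05 * 13
= 0.0135949 mm
dL_um = 0.0135949 * 1000 = 13.5949 um

13.5949


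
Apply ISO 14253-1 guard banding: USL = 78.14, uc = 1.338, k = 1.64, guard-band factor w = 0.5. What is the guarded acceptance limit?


U = k * uc = 1.64 * 1.338 = 2.19432
guard band g = w * U = 0.5 * 2.19432 = 1.09716
AL = USL - g = 78.14 - 1.09716
AL = 77.0428

77.0428


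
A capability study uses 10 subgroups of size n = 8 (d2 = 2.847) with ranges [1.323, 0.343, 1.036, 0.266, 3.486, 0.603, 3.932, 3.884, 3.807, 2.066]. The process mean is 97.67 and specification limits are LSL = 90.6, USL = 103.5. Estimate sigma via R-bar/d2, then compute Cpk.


R_bar = (1.323 + 0.343 + 1.036 + 0.266 + 3.486 + 0.603 + 3.932 + 3.884 + 3.807 + 2.066) / 10 = 2.0746
sigma = R_bar / d2 = 2.0746 / 2.847 = 0.72869687
Cp = (USL - LSL)/(6*sigma) = (103.5 - 90.6)/(6*0.72869687) = 2.9505
Cpu = (103.5 - 97.67)/(3*0.72869687) = 2.6669
Cpl = (97.67 - 90.6)/(3*0.72869687) = 3.2341
Cpk = min(Cpu, Cpl) = 2.6669

2.6669


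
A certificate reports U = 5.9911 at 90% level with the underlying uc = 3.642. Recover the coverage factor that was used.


k = U / uc
k = 5.9911 / 3.642
k = 1.645

1.645


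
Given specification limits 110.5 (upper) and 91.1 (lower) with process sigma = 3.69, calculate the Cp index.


Cp = (USL - LSL) / (6 * sigma)
= (110.5 - 91.1) / (6 * 3.69)
= 19.4000 / 22.1400
= 0.8762

0.8762


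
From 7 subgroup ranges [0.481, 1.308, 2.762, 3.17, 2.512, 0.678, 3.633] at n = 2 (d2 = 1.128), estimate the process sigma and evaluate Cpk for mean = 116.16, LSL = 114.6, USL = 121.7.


R_bar = (0.481 + 1.308 + 2.762 + 3.17 + 2.512 + 0.678 + 3.633) / 7 = 2.0777143
sigma = R_bar / d2 = 2.0777143 / 1.128 = 1.8419453
Cp = (USL - LSL)/(6*sigma) = (121.7 - 114.6)/(6*1.8419453) = 0.6424
Cpu = (121.7 - 116.16)/(3*1.8419453) = 1.0026
Cpl = (116.16 - 114.6)/(3*1.8419453) = 0.2823
Cpk = min(Cpu, Cpl) = 0.2823

0.2823


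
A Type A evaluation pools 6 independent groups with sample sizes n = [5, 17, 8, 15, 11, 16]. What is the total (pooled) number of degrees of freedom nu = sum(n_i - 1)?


nu = sum_i (n_i - 1)
nu = ((5 - 1) + (17 - 1) + (8 - 1) + (15 - 1) + (11 - 1) + (16 - 1))
nu = 4 + 16 + 7 + 14 + 10 + 15
nu = 66

66
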